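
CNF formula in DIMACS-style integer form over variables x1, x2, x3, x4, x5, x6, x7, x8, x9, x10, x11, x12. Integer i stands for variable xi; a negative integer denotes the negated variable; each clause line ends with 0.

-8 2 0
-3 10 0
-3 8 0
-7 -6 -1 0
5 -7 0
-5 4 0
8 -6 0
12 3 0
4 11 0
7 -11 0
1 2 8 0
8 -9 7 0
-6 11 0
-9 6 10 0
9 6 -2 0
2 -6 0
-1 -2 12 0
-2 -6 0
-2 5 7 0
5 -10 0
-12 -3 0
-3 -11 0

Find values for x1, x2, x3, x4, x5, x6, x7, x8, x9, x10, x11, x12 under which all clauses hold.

Pure literal: x4 appears only positively; assign x4 = True.
Branch on x1: take x1 = True.
The remaining clauses are satisfied by x2 = False, x3 = False, x5 = True, x6 = False, x7 = True, x8 = False, x9 = True, x10 = True, x11 = False, x12 = True.
Check each clause:
  1. (~x8 \/ x2) — ~x8 is true.
  2. (x10 \/ ~x3) — x10 is true.
  3. (x8 \/ ~x3) — ~x3 is true.
  4. (~x7 \/ ~x1 \/ ~x6) — ~x6 is true.
  5. (~x7 \/ x5) — x5 is true.
  6. (x4 \/ ~x5) — x4 is true.
  7. (x8 \/ ~x6) — ~x6 is true.
  8. (x12 \/ x3) — x12 is true.
  9. (x11 \/ x4) — x4 is true.
  10. (x7 \/ ~x11) — ~x11 is true.
  11. (x8 \/ x1 \/ x2) — x1 is true.
  12. (x7 \/ ~x9 \/ x8) — x7 is true.
  13. (~x6 \/ x11) — ~x6 is true.
  14. (x10 \/ x6 \/ ~x9) — x10 is true.
  15. (x6 \/ x9 \/ ~x2) — x9 is true.
  16. (~x6 \/ x2) — ~x6 is true.
  17. (x12 \/ ~x1 \/ ~x2) — x12 is true.
  18. (~x2 \/ ~x6) — ~x6 is true.
  19. (~x2 \/ x7 \/ x5) — x5 is true.
  20. (x5 \/ ~x10) — x5 is true.
  21. (~x12 \/ ~x3) — ~x3 is true.
  22. (~x3 \/ ~x11) — ~x11 is true.

x1 = T, x2 = F, x3 = F, x4 = T, x5 = T, x6 = F, x7 = T, x8 = F, x9 = T, x10 = T, x11 = F, x12 = T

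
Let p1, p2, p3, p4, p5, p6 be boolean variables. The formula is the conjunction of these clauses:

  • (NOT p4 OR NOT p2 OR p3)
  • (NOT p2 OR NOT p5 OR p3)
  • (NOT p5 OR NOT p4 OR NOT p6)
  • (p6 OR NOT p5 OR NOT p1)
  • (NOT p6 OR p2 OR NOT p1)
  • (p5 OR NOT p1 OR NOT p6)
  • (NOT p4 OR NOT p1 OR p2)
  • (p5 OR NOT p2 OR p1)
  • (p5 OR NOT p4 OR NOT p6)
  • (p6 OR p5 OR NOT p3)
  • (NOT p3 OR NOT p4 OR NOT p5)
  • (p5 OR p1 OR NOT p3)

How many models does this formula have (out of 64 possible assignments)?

13

Case analysis on p5 and p1:
  p5=1, p1=1: remaining (p2,p3,p4,p6) ∈ {(1,1,0,1)} — 1.
  p5=1, p1=0: 7 of the 16 assignments to (p2,p3,p4,p6) work.
  p5=0, p1=1: remaining (p2,p3,p4,p6) ∈ {(0,0,0,0); (1,0,0,0)} — 2.
  p5=0, p1=0: remaining (p2,p3,p4,p6) ∈ {(0,0,0,0); (0,0,0,1); (0,0,1,0)} — 3.
Total: 1 + 7 + 2 + 3 = 13.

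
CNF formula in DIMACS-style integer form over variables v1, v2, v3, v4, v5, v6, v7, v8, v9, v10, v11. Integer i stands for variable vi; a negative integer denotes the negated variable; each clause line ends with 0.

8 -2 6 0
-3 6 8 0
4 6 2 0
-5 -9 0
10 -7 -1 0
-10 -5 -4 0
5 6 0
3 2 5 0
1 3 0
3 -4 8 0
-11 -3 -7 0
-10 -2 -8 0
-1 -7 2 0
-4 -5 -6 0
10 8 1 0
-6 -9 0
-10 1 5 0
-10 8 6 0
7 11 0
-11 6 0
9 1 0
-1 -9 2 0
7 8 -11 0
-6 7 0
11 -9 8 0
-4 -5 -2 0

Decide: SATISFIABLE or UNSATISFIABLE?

SATISFIABLE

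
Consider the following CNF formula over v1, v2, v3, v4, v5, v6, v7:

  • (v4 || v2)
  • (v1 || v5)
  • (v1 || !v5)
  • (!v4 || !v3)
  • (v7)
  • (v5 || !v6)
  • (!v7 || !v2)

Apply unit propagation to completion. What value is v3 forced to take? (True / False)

(v7) stands alone — v7 = True.
(!v7 || !v2) with v7 = True leaves only !v2, so v2 = False.
(v4 || v2) with v2 = False leaves only v4, so v4 = True.
In (!v4 || !v3), !v4 is now false; !v3 must hold, so v3 = False.

False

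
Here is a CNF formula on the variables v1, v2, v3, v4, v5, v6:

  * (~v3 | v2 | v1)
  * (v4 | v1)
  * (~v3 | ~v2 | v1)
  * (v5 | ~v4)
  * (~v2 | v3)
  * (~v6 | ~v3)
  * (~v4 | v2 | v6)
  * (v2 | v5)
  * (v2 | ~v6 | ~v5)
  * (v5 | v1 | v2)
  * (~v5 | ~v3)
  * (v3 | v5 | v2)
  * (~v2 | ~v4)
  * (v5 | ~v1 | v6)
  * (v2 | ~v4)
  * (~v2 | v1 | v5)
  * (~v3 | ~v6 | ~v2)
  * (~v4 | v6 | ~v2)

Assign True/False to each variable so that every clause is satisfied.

v1=True, v2=False, v3=False, v4=False, v5=True, v6=False

Check each clause:
  1. (~v3 | v2 | v1) — v1 is true.
  2. (v1 | v4) — v1 is true.
  3. (~v2 | ~v3 | v1) — v1 is true.
  4. (~v4 | v5) — ~v4 is true.
  5. (~v2 | v3) — ~v2 is true.
  6. (~v3 | ~v6) — ~v6 is true.
  7. (v6 | v2 | ~v4) — ~v4 is true.
  8. (v5 | v2) — v5 is true.
  9. (~v6 | v2 | ~v5) — ~v6 is true.
  10. (v5 | v1 | v2) — v1 is true.
  11. (~v3 | ~v5) — ~v3 is true.
  12. (v5 | v2 | v3) — v5 is true.
  13. (~v4 | ~v2) — ~v4 is true.
  14. (v6 | v5 | ~v1) — v5 is true.
  15. (v2 | ~v4) — ~v4 is true.
  16. (v5 | v1 | ~v2) — v1 is true.
  17. (~v6 | ~v2 | ~v3) — ~v6 is true.
  18. (v6 | ~v2 | ~v4) — ~v4 is true.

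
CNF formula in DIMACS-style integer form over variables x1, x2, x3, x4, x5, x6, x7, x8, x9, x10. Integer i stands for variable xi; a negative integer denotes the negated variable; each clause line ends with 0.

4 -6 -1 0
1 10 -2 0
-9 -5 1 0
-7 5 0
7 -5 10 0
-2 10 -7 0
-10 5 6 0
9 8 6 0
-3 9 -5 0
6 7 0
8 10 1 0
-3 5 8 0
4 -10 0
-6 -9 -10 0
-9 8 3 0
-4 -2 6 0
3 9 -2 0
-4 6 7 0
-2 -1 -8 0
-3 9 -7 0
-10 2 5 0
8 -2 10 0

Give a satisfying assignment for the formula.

Set x1 = True and propagate.
Branch on x2: take x2 = False.
The remaining clauses are satisfied by x3 = True, x4 = False, x5 = True, x6 = False, x7 = True, x8 = False, x9 = True, x10 = False.
Every clause has at least one true literal under this assignment.

x1 = T, x2 = F, x3 = T, x4 = F, x5 = T, x6 = F, x7 = T, x8 = F, x9 = T, x10 = F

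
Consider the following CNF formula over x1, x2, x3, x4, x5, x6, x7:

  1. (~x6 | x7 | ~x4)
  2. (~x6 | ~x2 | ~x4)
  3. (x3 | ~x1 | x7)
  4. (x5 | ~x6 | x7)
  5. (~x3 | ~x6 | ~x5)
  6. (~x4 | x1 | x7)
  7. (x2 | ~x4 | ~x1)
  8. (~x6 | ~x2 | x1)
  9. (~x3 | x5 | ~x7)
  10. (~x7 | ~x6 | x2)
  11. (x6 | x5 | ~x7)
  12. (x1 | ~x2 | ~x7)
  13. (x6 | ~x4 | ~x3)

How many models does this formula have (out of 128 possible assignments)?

Split on x6, then x7.
  x6=T, x7=T: remaining (x1,x2,x3,x4,x5) ∈ {(T,T,F,F,F); (T,T,F,F,T)} — 2.
  x6=T, x7=F: remaining (x1,x2,x3,x4,x5) ∈ {(F,F,F,F,T)} — 1.
  x6=F, x7=T: 8 of the 32 assignments to (x1,x2,x3,x4,x5) work.
  x6=F, x7=F: x2, x5 free; 3 ways for (x1,x3,x4) × 2^2 = 12.
Total: 2 + 1 + 8 + 12 = 23.

23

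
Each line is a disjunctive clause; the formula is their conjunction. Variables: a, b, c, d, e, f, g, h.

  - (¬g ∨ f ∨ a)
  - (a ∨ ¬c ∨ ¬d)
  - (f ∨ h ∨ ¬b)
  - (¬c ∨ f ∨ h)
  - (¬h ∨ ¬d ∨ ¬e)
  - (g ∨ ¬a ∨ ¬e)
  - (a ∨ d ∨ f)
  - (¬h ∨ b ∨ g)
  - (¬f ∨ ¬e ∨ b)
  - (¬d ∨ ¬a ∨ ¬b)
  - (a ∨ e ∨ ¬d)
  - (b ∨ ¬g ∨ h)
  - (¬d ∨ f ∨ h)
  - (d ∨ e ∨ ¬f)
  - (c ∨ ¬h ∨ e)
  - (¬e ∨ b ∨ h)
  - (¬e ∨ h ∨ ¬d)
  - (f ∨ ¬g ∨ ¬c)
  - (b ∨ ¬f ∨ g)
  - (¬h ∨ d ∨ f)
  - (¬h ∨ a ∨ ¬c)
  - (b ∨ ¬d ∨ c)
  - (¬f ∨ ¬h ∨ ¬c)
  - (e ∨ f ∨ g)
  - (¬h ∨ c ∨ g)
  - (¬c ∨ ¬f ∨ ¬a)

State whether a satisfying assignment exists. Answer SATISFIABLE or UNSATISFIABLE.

SATISFIABLE

Try a = True.
The remaining clauses are satisfied by b = True, c = False, d = False, e = True, f = True, g = True, h = True.
So a = 1, b = 1, c = 0, d = 0, e = 1, f = 1, g = 1, h = 1 is a satisfying assignment.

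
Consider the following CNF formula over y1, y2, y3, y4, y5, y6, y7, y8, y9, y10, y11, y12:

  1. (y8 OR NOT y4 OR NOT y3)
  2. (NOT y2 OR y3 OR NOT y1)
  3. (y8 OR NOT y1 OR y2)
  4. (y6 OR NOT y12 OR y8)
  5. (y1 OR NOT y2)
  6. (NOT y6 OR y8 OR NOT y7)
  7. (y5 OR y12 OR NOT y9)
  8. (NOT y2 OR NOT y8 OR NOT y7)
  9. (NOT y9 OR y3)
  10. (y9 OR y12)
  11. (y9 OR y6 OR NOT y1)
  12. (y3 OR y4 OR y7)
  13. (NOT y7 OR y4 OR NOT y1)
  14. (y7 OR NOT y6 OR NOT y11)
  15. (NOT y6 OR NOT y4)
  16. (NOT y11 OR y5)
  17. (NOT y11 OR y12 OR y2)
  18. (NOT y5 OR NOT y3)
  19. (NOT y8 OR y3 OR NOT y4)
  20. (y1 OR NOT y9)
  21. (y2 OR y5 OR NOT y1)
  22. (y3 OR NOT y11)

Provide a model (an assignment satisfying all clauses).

y1=T  y2=T  y3=T  y4=T  y5=F  y6=F  y7=F  y8=T  y9=T  y10=F  y11=F  y12=T

Check each clause:
  1. (NOT y3 OR NOT y4 OR y8) — y8 is true.
  2. (NOT y2 OR y3 OR NOT y1) — y3 is true.
  3. (y8 OR NOT y1 OR y2) — y8 is true.
  4. (y6 OR y8 OR NOT y12) — y8 is true.
  5. (NOT y2 OR y1) — y1 is true.
  6. (NOT y7 OR NOT y6 OR y8) — y8 is true.
  7. (y12 OR NOT y9 OR y5) — y12 is true.
  8. (NOT y2 OR NOT y8 OR NOT y7) — NOT y7 is true.
  9. (y3 OR NOT y9) — y3 is true.
  10. (y12 OR y9) — y9 is true.
  11. (y6 OR y9 OR NOT y1) — y9 is true.
  12. (y7 OR y3 OR y4) — y3 is true.
  13. (NOT y7 OR y4 OR NOT y1) — NOT y7 is true.
  14. (NOT y11 OR NOT y6 OR y7) — NOT y6 is true.
  15. (NOT y4 OR NOT y6) — NOT y6 is true.
  16. (y5 OR NOT y11) — NOT y11 is true.
  17. (y2 OR y12 OR NOT y11) — y2 is true.
  18. (NOT y3 OR NOT y5) — NOT y5 is true.
  19. (y3 OR NOT y8 OR NOT y4) — y3 is true.
  20. (y1 OR NOT y9) — y1 is true.
  21. (NOT y1 OR y2 OR y5) — y2 is true.
  22. (NOT y11 OR y3) — y3 is true.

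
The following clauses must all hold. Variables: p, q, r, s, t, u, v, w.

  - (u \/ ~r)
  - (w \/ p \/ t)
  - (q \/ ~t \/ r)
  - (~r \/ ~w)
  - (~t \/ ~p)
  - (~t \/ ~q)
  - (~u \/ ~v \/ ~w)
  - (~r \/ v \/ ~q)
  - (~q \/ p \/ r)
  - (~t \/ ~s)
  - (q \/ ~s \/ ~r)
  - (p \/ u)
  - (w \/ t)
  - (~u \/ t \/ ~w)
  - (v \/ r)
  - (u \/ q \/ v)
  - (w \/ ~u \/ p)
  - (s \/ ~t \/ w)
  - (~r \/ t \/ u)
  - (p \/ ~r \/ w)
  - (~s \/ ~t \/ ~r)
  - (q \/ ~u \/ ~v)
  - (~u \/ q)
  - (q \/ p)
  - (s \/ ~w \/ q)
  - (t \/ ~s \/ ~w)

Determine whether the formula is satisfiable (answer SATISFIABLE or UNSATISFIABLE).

Try p = True.
  then t is forced to False.
  then w is forced to True.
  then r is forced to False.
  then u is forced to False.
  then v is forced to True.
  then s is forced to False.
  then q is forced to True.
Every clause has at least one true literal under this assignment.
So p = True, q = True, r = False, s = False, t = False, u = False, v = True, w = True is a satisfying assignment.

SATISFIABLE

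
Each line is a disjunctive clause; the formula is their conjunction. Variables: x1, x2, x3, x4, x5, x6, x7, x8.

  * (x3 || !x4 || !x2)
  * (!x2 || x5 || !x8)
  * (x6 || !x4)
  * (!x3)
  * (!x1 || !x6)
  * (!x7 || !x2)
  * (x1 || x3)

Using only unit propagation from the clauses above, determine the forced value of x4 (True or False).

False

Unit clause (!x3) sets x3 = False.
From (x1 || x3) and x3 = False: x1 = True.
In (!x1 || !x6), !x1 is now false; !x6 must hold, so x6 = False.
In (x6 || !x4), x6 is now false; !x4 must hold, so x4 = False.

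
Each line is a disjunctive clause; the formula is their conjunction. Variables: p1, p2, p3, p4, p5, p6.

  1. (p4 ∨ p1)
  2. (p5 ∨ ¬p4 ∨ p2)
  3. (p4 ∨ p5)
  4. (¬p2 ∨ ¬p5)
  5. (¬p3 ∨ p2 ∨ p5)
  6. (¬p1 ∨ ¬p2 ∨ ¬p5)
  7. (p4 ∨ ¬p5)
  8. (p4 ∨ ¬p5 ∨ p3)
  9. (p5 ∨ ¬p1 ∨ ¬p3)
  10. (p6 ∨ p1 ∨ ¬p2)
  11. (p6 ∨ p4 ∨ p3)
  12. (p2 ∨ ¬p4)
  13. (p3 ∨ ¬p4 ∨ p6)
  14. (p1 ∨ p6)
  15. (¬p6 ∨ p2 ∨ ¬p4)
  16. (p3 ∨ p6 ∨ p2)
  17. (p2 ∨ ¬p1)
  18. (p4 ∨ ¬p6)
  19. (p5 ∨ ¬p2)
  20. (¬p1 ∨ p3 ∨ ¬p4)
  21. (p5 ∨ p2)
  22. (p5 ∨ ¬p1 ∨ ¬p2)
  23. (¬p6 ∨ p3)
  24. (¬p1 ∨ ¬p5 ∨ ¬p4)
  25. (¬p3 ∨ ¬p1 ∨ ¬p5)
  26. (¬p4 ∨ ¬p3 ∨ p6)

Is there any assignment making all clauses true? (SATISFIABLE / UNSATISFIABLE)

p4 = True:
  propagation gives p2=True, p5=False; an empty clause results — contradiction.
p4 = False:
  propagation gives p1=True, p5=True; an empty clause results — contradiction.
Every branch closes, so no satisfying assignment exists.

UNSATISFIABLE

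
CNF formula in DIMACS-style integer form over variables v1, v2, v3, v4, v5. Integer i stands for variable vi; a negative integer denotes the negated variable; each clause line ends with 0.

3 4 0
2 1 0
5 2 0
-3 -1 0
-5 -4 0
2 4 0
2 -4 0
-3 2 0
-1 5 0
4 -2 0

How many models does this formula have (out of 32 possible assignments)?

2

Satisfying assignments:
  v1=0 v2=1 v3=0 v4=1 v5=0
  v1=0 v2=1 v3=1 v4=1 v5=0
Count: 2.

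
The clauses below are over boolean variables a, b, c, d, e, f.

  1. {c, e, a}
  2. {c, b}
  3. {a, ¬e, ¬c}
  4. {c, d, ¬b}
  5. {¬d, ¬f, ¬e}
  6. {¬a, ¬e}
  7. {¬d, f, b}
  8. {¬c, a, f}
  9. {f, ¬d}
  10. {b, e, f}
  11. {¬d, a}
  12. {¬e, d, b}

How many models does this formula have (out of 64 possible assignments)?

Case analysis on d and e:
  d=T, e=T: a clause becomes empty — 0.
  d=T, e=F: remaining (a,b,c,f) ∈ {(T,F,T,T); (T,T,F,T); (T,T,T,T)} — 3.
  d=F, e=T: a clause becomes empty — 0.
  d=F, e=F: 5 of the 16 assignments to (a,b,c,f) work.
Total: 0 + 3 + 0 + 5 = 8.

8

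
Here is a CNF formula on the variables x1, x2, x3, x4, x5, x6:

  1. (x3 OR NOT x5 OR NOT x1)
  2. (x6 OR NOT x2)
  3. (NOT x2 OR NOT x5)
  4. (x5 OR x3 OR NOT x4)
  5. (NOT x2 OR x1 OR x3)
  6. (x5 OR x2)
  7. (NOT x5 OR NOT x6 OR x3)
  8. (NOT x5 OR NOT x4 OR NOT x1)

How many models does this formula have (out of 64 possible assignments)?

13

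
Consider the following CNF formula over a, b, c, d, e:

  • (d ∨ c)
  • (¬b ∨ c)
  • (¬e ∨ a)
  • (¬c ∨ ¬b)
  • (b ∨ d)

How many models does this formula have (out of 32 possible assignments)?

6

Satisfying assignments:
  a=F b=F c=F d=T e=F
  a=F b=F c=T d=T e=F
  a=T b=F c=F d=T e=F
  a=T b=F c=F d=T e=T
  a=T b=F c=T d=T e=F
  a=T b=F c=T d=T e=T
That's 6 in total.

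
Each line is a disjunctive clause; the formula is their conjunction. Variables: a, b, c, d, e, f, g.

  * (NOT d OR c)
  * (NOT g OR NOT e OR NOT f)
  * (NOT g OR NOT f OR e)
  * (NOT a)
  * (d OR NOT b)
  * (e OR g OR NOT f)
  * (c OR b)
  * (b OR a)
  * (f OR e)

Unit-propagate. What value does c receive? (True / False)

(NOT a) is a unit clause: a = False.
From (a OR b) and a = False: b = True.
From (d OR NOT b) and b = True: d = True.
(NOT d OR c): since d = True, the clause reduces to (c). c = True.

True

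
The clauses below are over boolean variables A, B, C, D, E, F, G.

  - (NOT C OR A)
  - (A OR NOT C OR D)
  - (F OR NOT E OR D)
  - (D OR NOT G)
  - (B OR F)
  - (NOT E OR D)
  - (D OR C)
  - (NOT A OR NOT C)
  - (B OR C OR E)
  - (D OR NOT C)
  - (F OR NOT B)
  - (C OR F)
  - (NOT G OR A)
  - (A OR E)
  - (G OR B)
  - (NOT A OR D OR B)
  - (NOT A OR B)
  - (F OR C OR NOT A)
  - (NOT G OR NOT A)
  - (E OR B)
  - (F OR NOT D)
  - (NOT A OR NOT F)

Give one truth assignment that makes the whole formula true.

A=False, B=True, C=False, D=True, E=True, F=True, G=False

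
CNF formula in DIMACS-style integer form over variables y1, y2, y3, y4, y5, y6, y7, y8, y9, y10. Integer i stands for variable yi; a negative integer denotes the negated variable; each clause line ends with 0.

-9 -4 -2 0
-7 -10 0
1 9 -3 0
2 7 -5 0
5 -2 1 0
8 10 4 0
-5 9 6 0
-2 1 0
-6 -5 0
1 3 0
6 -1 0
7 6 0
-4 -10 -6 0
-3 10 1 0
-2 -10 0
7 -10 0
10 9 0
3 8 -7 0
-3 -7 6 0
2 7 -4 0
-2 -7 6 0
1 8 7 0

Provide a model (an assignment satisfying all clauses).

y1 = 1, y2 = 0, y3 = 1, y4 = 0, y5 = 0, y6 = 1, y7 = 1, y8 = 1, y9 = 1, y10 = 0

Check each clause:
  1. (~y2 \/ ~y4 \/ ~y9) — ~y4 is true.
  2. (~y10 \/ ~y7) — ~y10 is true.
  3. (y1 \/ ~y3 \/ y9) — y9 is true.
  4. (~y5 \/ y2 \/ y7) — ~y5 is true.
  5. (y1 \/ ~y2 \/ y5) — y1 is true.
  6. (y10 \/ y4 \/ y8) — y8 is true.
  7. (~y5 \/ y6 \/ y9) — y9 is true.
  8. (y1 \/ ~y2) — y1 is true.
  9. (~y6 \/ ~y5) — ~y5 is true.
  10. (y1 \/ y3) — y1 is true.
  11. (y6 \/ ~y1) — y6 is true.
  12. (y6 \/ y7) — y6 is true.
  13. (~y10 \/ ~y4 \/ ~y6) — ~y4 is true.
  14. (~y3 \/ y10 \/ y1) — y1 is true.
  15. (~y2 \/ ~y10) — ~y2 is true.
  16. (~y10 \/ y7) — ~y10 is true.
  17. (y9 \/ y10) — y9 is true.
  18. (y8 \/ ~y7 \/ y3) — y8 is true.
  19. (~y7 \/ y6 \/ ~y3) — y6 is true.
  20. (~y4 \/ y2 \/ y7) — ~y4 is true.
  21. (y6 \/ ~y2 \/ ~y7) — ~y2 is true.
  22. (y7 \/ y1 \/ y8) — y8 is true.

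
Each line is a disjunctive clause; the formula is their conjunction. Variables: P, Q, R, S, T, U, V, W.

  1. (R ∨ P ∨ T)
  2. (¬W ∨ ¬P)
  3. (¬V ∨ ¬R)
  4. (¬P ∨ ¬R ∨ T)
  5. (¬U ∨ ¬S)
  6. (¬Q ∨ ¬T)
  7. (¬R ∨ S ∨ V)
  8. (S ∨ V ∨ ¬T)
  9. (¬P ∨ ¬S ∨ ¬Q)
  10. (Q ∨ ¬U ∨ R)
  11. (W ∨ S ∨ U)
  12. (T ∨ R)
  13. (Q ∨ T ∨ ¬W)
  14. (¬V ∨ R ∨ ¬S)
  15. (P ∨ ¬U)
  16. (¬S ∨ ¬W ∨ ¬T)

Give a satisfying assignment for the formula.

Branch on P: take P = False.
  then U is forced to False.
The remaining clauses are satisfied by Q = True, R = True, S = True, T = False, V = False, W = True.

P = False  Q = True  R = True  S = True  T = False  U = False  V = False  W = True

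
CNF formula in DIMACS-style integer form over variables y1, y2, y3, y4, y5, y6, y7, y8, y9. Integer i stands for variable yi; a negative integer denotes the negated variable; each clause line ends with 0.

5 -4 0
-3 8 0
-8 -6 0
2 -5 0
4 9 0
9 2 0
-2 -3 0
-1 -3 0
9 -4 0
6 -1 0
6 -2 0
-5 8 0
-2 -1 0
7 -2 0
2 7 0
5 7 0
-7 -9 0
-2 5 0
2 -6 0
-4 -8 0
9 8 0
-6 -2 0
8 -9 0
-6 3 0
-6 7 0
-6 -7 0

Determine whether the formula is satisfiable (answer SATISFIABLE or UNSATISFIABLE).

y2 = True:
  propagation gives y3=False, y6=True; an empty clause results — contradiction.
y2 = False:
  propagation gives y5=False, y4=False, y9=True, y7=True; an empty clause results — contradiction.
Every branch closes, so no satisfying assignment exists.

UNSATISFIABLE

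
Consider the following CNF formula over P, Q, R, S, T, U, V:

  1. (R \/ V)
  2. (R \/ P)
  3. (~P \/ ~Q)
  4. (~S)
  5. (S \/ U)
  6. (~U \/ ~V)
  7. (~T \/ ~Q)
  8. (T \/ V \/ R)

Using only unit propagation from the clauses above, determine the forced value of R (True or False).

(~S) is a unit clause: S = False.
From (S \/ U) and S = False: U = True.
(~U \/ ~V): since U = True, the clause reduces to (~V). V = False.
From (R \/ V) and V = False: R = True.

True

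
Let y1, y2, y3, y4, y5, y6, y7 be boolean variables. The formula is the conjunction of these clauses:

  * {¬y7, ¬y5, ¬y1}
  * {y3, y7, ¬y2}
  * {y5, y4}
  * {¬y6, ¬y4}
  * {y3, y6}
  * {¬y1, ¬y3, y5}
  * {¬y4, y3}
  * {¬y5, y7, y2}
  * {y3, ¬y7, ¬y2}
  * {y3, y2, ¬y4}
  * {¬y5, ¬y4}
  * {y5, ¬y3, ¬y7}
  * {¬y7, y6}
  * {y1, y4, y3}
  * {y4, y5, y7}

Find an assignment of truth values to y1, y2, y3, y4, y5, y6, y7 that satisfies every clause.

y1=F, y2=T, y3=T, y4=F, y5=T, y6=T, y7=T

Branch on y1: take y1 = False.
Try y2 = True.
Set y3 = True and propagate.
The remaining clauses are satisfied by y4 = False, y5 = True, y6 = True, y7 = True.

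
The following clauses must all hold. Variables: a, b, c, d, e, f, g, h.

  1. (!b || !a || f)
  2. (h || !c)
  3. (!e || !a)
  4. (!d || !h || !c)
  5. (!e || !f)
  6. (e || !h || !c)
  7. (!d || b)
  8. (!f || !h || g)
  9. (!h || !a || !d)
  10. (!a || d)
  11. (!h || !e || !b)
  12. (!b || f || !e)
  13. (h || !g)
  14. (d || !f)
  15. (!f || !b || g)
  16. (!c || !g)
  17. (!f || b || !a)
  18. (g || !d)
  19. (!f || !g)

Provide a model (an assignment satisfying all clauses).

a=False  b=True  c=False  d=True  e=False  f=False  g=True  h=True

a occurs only negated in the remaining clauses — set a = False.
c occurs only negated in the remaining clauses — set c = False.
Try b = True.
Branch on d: take d = True.
  then g is forced to True.
  then h is forced to True.
  then e is forced to False.
  then f is forced to False.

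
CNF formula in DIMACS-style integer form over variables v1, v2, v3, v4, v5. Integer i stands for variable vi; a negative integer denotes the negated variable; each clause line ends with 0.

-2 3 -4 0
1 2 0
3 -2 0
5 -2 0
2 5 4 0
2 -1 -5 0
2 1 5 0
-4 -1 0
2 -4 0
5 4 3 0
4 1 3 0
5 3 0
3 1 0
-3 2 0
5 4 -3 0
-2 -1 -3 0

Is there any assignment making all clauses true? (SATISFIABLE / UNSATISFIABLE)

SATISFIABLE

Set v1 = False and propagate.
  then v2 is forced to True.
  then v3 is forced to True.
  then v5 is forced to True.
v4 is now unconstrained; take v4 = False.
So v1=0, v2=1, v3=1, v4=0, v5=1 is a satisfying assignment.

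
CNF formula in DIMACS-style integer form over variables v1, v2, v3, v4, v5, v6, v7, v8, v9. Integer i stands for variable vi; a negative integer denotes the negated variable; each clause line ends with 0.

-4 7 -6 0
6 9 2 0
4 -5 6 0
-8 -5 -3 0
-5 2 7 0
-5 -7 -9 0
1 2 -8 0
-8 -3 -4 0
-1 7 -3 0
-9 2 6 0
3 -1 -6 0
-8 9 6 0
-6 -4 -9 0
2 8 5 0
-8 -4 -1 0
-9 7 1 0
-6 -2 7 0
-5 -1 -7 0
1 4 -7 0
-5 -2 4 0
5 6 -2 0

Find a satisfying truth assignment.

Branch on v1: take v1 = True.
For the remaining variables, v2 = True, v3 = True, v4 = False, v5 = False, v6 = True, v7 = True, v8 = False, v9 = True works.
Every clause has at least one true literal under this assignment.

v1=T, v2=T, v3=T, v4=F, v5=F, v6=T, v7=T, v8=F, v9=T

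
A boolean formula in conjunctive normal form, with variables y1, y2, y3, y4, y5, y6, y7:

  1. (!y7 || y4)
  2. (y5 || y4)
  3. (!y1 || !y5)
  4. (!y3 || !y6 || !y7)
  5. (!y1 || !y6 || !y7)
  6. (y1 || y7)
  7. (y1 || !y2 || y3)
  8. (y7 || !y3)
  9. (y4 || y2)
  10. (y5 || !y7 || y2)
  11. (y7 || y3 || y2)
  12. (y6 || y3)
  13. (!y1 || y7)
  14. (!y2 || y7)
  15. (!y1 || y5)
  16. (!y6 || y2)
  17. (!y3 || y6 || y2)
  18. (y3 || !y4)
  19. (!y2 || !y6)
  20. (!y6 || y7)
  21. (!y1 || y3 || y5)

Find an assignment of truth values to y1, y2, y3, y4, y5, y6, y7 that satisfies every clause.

Try y1 = False.
  then y7 is forced to True.
  then y4 is forced to True.
  then y3 is forced to True.
  then y6 is forced to False.
  then y2 is forced to True.
y5 is now unconstrained; take y5 = True.

y1 = F  y2 = T  y3 = T  y4 = T  y5 = T  y6 = F  y7 = T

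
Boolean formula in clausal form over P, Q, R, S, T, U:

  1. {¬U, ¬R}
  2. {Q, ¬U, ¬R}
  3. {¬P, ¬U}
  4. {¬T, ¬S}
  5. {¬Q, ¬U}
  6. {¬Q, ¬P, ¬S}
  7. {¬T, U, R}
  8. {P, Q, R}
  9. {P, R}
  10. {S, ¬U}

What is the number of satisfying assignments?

14

Split on U, then R.
  U=1, R=1: a clause becomes empty — 0.
  U=1, R=0: a clause becomes empty — 0.
  U=0, R=1: 11 of the 16 assignments to (P,Q,S,T) work.
  U=0, R=0: remaining (P,Q,S,T) ∈ {(1,0,0,0); (1,0,1,0); (1,1,0,0)} — 3.
Total: 0 + 0 + 11 + 3 = 14.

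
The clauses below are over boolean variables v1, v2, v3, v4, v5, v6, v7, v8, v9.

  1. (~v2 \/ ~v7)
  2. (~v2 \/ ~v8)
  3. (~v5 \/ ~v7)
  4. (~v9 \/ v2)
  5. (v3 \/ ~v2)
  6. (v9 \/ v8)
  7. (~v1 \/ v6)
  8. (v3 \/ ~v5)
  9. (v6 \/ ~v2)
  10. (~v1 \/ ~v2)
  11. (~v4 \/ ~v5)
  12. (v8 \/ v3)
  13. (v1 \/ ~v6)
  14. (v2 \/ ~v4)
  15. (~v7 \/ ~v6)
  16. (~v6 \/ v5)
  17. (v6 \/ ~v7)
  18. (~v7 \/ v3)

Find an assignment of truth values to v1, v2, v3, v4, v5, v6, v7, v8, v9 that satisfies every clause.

v1=1  v2=0  v3=1  v4=0  v5=1  v6=1  v7=0  v8=1  v9=0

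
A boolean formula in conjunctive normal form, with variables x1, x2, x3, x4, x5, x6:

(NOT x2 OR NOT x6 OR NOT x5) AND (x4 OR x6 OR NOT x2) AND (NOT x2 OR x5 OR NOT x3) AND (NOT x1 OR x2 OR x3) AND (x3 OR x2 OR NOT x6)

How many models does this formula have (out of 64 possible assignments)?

30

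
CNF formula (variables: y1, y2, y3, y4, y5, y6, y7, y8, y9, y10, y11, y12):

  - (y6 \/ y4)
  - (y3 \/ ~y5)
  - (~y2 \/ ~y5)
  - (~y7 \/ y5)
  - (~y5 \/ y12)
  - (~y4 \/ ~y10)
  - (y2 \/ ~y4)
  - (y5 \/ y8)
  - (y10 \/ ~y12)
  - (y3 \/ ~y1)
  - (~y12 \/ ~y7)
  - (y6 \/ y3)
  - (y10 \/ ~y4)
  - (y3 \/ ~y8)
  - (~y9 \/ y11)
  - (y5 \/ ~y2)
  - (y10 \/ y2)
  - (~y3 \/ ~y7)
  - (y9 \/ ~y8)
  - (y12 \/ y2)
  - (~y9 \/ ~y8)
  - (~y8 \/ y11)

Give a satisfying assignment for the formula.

y1 = F, y2 = F, y3 = T, y4 = F, y5 = T, y6 = T, y7 = F, y8 = F, y9 = F, y10 = T, y11 = F, y12 = T

Check each clause:
  1. (y6 \/ y4) — y6 is true.
  2. (~y5 \/ y3) — y3 is true.
  3. (~y2 \/ ~y5) — ~y2 is true.
  4. (~y7 \/ y5) — ~y7 is true.
  5. (~y5 \/ y12) — y12 is true.
  6. (~y10 \/ ~y4) — ~y4 is true.
  7. (y2 \/ ~y4) — ~y4 is true.
  8. (y5 \/ y8) — y5 is true.
  9. (y10 \/ ~y12) — y10 is true.
  10. (~y1 \/ y3) — y3 is true.
  11. (~y12 \/ ~y7) — ~y7 is true.
  12. (y3 \/ y6) — y3 is true.
  13. (y10 \/ ~y4) — y10 is true.
  14. (y3 \/ ~y8) — ~y8 is true.
  15. (~y9 \/ y11) — ~y9 is true.
  16. (~y2 \/ y5) — y5 is true.
  17. (y10 \/ y2) — y10 is true.
  18. (~y7 \/ ~y3) — ~y7 is true.
  19. (~y8 \/ y9) — ~y8 is true.
  20. (y2 \/ y12) — y12 is true.
  21. (~y9 \/ ~y8) — ~y8 is true.
  22. (y11 \/ ~y8) — ~y8 is true.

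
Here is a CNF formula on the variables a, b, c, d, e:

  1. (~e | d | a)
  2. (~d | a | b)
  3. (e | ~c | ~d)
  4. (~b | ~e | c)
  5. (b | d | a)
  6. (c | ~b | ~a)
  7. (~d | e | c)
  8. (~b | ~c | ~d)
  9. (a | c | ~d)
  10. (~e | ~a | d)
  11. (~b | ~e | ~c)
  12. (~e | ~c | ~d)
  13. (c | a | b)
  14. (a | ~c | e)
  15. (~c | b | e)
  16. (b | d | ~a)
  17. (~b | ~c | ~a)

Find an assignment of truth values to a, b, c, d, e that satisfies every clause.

a = 0, b = 1, c = 0, d = 0, e = 0

Set a = False and propagate.
Try b = True.
Set c = False and propagate.
  then e is forced to False.
  then d is forced to False.
Every clause has at least one true literal under this assignment.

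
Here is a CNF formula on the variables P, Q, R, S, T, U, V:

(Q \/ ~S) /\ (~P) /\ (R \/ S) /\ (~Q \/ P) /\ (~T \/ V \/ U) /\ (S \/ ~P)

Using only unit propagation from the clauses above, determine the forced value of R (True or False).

True

Unit clause (~P) sets P = False.
(P \/ ~Q): since P = False, the clause reduces to (~Q). Q = False.
(Q \/ ~S) with Q = False leaves only ~S, so S = False.
From (R \/ S) and S = False: R = True.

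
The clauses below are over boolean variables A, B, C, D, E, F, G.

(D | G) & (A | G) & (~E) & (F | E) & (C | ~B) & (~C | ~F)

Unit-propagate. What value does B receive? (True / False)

(~E) is a unit clause: E = False.
From (E | F) and E = False: F = True.
From (~C | ~F) and F = True: C = False.
(C | ~B): since C = False, the clause reduces to (~B). B = False.

False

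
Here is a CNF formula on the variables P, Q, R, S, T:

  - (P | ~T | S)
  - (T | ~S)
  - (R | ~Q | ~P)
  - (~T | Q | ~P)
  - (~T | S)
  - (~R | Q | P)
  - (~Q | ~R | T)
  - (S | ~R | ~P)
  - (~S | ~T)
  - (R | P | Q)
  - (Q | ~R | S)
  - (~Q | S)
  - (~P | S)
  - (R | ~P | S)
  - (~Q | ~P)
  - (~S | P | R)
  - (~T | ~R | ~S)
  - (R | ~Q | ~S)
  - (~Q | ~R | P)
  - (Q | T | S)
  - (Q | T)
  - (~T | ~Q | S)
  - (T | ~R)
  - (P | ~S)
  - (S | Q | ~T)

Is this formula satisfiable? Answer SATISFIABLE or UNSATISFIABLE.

UNSATISFIABLE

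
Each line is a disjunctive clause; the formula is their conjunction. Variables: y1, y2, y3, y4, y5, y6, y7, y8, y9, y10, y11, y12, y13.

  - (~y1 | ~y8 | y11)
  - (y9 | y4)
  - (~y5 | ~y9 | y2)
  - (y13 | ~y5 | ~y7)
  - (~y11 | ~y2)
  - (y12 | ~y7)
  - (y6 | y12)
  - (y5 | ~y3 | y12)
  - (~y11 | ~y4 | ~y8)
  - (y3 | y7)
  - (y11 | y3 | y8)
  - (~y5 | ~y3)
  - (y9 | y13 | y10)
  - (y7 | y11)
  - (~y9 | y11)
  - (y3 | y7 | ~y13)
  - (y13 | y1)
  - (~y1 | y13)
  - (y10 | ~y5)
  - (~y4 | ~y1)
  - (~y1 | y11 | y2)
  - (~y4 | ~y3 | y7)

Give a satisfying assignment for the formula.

y1 = F, y2 = F, y3 = T, y4 = T, y5 = F, y6 = F, y7 = T, y8 = F, y9 = F, y10 = T, y11 = F, y12 = T, y13 = T

Check each clause:
  1. (~y1 | ~y8 | y11) — ~y8 is true.
  2. (y4 | y9) — y4 is true.
  3. (~y5 | ~y9 | y2) — ~y5 is true.
  4. (~y7 | y13 | ~y5) — ~y5 is true.
  5. (~y11 | ~y2) — ~y11 is true.
  6. (~y7 | y12) — y12 is true.
  7. (y12 | y6) — y12 is true.
  8. (~y3 | y12 | y5) — y12 is true.
  9. (~y8 | ~y11 | ~y4) — ~y8 is true.
  10. (y3 | y7) — y3 is true.
  11. (y8 | y11 | y3) — y3 is true.
  12. (~y3 | ~y5) — ~y5 is true.
  13. (y10 | y13 | y9) — y10 is true.
  14. (y11 | y7) — y7 is true.
  15. (~y9 | y11) — ~y9 is true.
  16. (y3 | y7 | ~y13) — y3 is true.
  17. (y1 | y13) — y13 is true.
  18. (y13 | ~y1) — y13 is true.
  19. (y10 | ~y5) — y10 is true.
  20. (~y1 | ~y4) — ~y1 is true.
  21. (~y1 | y11 | y2) — ~y1 is true.
  22. (y7 | ~y4 | ~y3) — y7 is true.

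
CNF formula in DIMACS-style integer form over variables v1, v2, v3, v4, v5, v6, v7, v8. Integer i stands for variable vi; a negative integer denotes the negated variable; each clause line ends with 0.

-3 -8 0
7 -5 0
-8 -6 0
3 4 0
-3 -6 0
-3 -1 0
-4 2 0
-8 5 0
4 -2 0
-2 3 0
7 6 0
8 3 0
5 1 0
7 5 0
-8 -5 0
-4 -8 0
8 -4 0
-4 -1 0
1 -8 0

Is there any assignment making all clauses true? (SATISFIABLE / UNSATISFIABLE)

v7 occurs only positively in the remaining clauses — set v7 = True.
Try v1 = False.
  then v5 is forced to True.
  then v8 is forced to False.
  then v3 is forced to True.
  then v6 is forced to False.
  then v4 is forced to False.
  then v2 is forced to False.
So v1=False, v2=False, v3=True, v4=False, v5=True, v6=False, v7=True, v8=False is a satisfying assignment.

SATISFIABLE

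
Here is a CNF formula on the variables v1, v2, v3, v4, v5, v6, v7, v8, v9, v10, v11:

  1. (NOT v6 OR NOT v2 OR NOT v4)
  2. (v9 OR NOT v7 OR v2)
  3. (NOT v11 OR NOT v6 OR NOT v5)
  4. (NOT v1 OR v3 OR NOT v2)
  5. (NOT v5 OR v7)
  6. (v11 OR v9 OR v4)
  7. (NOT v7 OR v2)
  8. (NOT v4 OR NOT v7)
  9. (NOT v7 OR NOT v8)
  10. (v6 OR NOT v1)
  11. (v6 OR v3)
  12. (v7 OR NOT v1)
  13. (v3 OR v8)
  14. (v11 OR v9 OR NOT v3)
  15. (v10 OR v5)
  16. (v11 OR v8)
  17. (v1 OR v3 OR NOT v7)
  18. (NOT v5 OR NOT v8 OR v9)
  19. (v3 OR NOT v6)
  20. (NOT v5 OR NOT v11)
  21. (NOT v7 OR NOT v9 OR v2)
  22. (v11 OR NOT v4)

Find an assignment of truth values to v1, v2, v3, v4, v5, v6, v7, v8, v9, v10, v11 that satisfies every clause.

v1 = False, v2 = False, v3 = True, v4 = True, v5 = False, v6 = True, v7 = False, v8 = False, v9 = False, v10 = True, v11 = True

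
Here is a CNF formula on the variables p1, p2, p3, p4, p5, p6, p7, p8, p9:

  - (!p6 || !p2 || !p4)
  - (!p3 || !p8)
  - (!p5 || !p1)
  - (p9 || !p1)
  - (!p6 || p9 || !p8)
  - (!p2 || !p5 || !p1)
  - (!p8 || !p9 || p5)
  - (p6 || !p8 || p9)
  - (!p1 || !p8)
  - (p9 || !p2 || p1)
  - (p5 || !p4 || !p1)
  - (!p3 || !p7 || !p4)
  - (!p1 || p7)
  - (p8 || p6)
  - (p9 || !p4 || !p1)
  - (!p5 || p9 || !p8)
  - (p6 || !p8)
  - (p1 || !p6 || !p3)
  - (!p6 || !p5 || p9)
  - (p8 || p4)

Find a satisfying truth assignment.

Pure literal: p2 appears only negated; assign p2 = False.
Pure literal: p3 appears only negated; assign p3 = False.
Branch on p1: take p1 = False.
Try p4 = True.
For the remaining variables, p5 = False, p6 = True, p7 = False, p8 = False, p9 = False works.
Check each clause:
  1. (!p2 || !p6 || !p4) — !p2 is true.
  2. (!p8 || !p3) — !p8 is true.
  3. (!p5 || !p1) — !p5 is true.
  4. (p9 || !p1) — !p1 is true.
  5. (!p8 || p9 || !p6) — !p8 is true.
  6. (!p2 || !p1 || !p5) — !p5 is true.
  7. (!p8 || !p9 || p5) — !p8 is true.
  8. (p6 || !p8 || p9) — !p8 is true.
  9. (!p8 || !p1) — !p8 is true.
  10. (!p2 || p1 || p9) — !p2 is true.
  11. (p5 || !p4 || !p1) — !p1 is true.
  12. (!p7 || !p3 || !p4) — !p7 is true.
  13. (!p1 || p7) — !p1 is true.
  14. (p6 || p8) — p6 is true.
  15. (!p4 || !p1 || p9) — !p1 is true.
  16. (!p8 || p9 || !p5) — !p8 is true.
  17. (p6 || !p8) — !p8 is true.
  18. (!p3 || p1 || !p6) — !p3 is true.
  19. (!p5 || p9 || !p6) — !p5 is true.
  20. (p8 || p4) — p4 is true.

p1=0  p2=0  p3=0  p4=1  p5=0  p6=1  p7=0  p8=0  p9=0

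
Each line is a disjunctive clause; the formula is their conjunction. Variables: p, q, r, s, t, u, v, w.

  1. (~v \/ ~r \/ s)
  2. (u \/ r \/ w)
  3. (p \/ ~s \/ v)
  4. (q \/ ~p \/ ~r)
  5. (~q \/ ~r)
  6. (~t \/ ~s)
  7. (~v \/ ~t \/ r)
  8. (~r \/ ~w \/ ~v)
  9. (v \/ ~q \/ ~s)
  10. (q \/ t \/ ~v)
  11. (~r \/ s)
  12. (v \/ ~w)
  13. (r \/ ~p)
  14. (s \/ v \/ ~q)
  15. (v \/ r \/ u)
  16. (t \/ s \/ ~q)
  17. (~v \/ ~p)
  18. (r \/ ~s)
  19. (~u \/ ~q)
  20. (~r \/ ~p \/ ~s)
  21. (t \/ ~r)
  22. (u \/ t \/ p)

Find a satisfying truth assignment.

Try p = False.
Branch on q: take q = False.
For the remaining variables, r = False, s = False, t = True, u = True, v = False, w = False works.

p=False, q=False, r=False, s=False, t=True, u=True, v=False, w=False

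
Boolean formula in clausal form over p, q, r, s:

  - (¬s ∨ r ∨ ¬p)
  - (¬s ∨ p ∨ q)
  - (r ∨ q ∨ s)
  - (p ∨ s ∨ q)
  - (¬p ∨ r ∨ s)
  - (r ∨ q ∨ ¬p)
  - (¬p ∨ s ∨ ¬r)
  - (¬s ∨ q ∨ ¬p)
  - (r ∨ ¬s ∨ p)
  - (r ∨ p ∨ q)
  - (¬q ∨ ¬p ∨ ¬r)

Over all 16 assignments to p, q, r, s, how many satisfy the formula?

Satisfying assignments:
  p=F q=T r=F s=F
  p=F q=T r=T s=F
  p=F q=T r=T s=T
Count: 3.

3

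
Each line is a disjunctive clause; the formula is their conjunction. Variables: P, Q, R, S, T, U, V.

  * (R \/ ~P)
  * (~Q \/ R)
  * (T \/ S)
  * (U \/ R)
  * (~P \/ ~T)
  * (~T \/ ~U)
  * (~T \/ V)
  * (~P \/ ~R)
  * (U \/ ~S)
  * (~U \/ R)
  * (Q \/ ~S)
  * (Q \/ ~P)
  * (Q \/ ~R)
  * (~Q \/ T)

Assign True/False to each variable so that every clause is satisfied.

Pure literal: P appears only negated; assign P = False.
Pure literal: V appears only positively; assign V = True.
Set Q = True and propagate.
  then R is forced to True.
  then T is forced to True.
  then U is forced to False.
  then S is forced to False.
Check each clause:
  1. (R \/ ~P) — R is true.
  2. (~Q \/ R) — R is true.
  3. (S \/ T) — T is true.
  4. (R \/ U) — R is true.
  5. (~P \/ ~T) — ~P is true.
  6. (~U \/ ~T) — ~U is true.
  7. (~T \/ V) — V is true.
  8. (~P \/ ~R) — ~P is true.
  9. (~S \/ U) — ~S is true.
  10. (R \/ ~U) — ~U is true.
  11. (Q \/ ~S) — Q is true.
  12. (Q \/ ~P) — Q is true.
  13. (Q \/ ~R) — Q is true.
  14. (~Q \/ T) — T is true.

P=F, Q=T, R=T, S=F, T=T, U=F, V=T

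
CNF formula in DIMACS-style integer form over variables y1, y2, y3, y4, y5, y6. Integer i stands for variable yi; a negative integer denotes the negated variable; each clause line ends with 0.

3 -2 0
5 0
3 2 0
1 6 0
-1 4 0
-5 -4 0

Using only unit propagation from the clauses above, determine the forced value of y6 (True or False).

(y5) stands alone — y5 = True.
From (!y5 || !y4) and y5 = True: y4 = False.
(y4 || !y1) with y4 = False leaves only !y1, so y1 = False.
(y1 || y6): since y1 = False, the clause reduces to (y6). y6 = True.

True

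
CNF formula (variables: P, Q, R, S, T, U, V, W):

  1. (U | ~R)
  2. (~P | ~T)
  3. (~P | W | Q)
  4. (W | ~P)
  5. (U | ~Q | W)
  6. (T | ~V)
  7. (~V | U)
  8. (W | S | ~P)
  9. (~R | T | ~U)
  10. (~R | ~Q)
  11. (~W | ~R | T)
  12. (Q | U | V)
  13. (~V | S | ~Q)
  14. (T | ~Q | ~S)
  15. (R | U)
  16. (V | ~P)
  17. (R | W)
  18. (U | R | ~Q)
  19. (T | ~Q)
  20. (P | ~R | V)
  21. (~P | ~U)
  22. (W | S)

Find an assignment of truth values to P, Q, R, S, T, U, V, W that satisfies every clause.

P = F, Q = F, R = T, S = F, T = T, U = T, V = T, W = T

Set P = False and propagate.
Branch on Q: take Q = False.
The remaining clauses are satisfied by R = True, S = False, T = True, U = True, V = True, W = True.
Every clause has at least one true literal under this assignment.
Check each clause:
  1. (U | ~R) — U is true.
  2. (~T | ~P) — ~P is true.
  3. (~P | Q | W) — W is true.
  4. (~P | W) — W is true.
  5. (~Q | U | W) — W is true.
  6. (T | ~V) — T is true.
  7. (U | ~V) — U is true.
  8. (W | S | ~P) — W is true.
  9. (~R | T | ~U) — T is true.
  10. (~R | ~Q) — ~Q is true.
  11. (~W | T | ~R) — T is true.
  12. (V | Q | U) — U is true.
  13. (~Q | S | ~V) — ~Q is true.
  14. (~S | T | ~Q) — ~S is true.
  15. (U | R) — R is true.
  16. (~P | V) — ~P is true.
  17. (R | W) — W is true.
  18. (~Q | U | R) — R is true.
  19. (T | ~Q) — T is true.
  20. (P | V | ~R) — V is true.
  21. (~U | ~P) — ~P is true.
  22. (S | W) — W is true.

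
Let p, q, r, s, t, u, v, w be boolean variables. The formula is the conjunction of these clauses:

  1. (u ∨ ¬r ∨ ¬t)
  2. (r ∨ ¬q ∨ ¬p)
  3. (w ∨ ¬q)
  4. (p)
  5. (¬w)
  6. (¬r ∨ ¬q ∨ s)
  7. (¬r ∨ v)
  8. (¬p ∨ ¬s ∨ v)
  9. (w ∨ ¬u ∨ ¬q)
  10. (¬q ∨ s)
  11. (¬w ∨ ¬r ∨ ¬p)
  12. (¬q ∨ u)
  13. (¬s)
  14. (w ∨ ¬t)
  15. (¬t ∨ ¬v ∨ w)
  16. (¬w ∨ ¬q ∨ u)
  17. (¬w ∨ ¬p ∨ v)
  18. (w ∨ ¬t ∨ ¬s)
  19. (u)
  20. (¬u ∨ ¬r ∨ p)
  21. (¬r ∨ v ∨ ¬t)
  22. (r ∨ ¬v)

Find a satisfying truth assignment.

The clause (p) is unit: p must be True.
(¬w) is a unit clause, so w = False.
The clause (¬q) is unit: q must be False.
Unit propagation: (¬s) forces s = False.
Unit propagation: (¬t) forces t = False.
(u) is a unit clause, so u = True.
Set r = False and propagate.
  then v is forced to False.
Every clause has at least one true literal under this assignment.

p=True, q=False, r=False, s=False, t=False, u=True, v=False, w=False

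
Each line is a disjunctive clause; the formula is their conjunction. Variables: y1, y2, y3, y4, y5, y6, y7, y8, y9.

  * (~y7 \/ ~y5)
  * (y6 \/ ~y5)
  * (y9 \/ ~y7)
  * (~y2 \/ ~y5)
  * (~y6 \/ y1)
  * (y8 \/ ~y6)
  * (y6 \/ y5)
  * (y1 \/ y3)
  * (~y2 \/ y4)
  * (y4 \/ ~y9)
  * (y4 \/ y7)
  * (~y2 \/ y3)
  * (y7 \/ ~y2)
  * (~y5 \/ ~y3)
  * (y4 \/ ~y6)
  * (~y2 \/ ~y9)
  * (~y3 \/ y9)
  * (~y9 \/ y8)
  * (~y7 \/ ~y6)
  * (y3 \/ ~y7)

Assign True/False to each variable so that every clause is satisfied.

y1=True, y2=False, y3=False, y4=True, y5=False, y6=True, y7=False, y8=True, y9=True

Check each clause:
  1. (~y7 \/ ~y5) — ~y7 is true.
  2. (y6 \/ ~y5) — ~y5 is true.
  3. (y9 \/ ~y7) — ~y7 is true.
  4. (~y2 \/ ~y5) — ~y5 is true.
  5. (~y6 \/ y1) — y1 is true.
  6. (~y6 \/ y8) — y8 is true.
  7. (y5 \/ y6) — y6 is true.
  8. (y3 \/ y1) — y1 is true.
  9. (~y2 \/ y4) — y4 is true.
  10. (~y9 \/ y4) — y4 is true.
  11. (y4 \/ y7) — y4 is true.
  12. (y3 \/ ~y2) — ~y2 is true.
  13. (~y2 \/ y7) — ~y2 is true.
  14. (~y3 \/ ~y5) — ~y5 is true.
  15. (y4 \/ ~y6) — y4 is true.
  16. (~y2 \/ ~y9) — ~y2 is true.
  17. (~y3 \/ y9) — y9 is true.
  18. (y8 \/ ~y9) — y8 is true.
  19. (~y7 \/ ~y6) — ~y7 is true.
  20. (y3 \/ ~y7) — ~y7 is true.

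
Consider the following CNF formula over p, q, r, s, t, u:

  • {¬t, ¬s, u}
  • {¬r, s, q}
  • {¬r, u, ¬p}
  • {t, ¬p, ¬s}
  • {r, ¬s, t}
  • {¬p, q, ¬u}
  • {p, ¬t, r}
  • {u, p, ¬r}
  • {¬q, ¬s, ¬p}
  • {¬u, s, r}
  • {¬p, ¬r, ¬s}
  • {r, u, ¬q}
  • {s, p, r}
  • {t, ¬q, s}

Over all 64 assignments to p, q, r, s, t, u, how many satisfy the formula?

8

Split on r, then s.
  r=T, s=T: remaining (p,q,t,u) ∈ {(F,F,F,T); (F,F,T,T); (F,T,F,T); (F,T,T,T)} — 4.
  r=T, s=F: remaining (p,q,t,u) ∈ {(F,T,T,T); (T,T,T,T)} — 2.
  r=F, s=T: a clause becomes empty — 0.
  r=F, s=F: remaining (p,q,t,u) ∈ {(T,F,F,F); (T,F,T,F)} — 2.
Total: 4 + 2 + 0 + 2 = 8.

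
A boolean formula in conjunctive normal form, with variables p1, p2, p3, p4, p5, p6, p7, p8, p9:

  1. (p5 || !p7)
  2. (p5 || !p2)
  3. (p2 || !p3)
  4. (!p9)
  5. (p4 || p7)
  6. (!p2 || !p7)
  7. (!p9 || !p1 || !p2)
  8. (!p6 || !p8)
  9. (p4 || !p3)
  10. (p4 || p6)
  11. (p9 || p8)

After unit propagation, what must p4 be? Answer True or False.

True

(!p9) stands alone — p9 = False.
In (p8 || p9), p9 is now false; p8 must hold, so p8 = True.
(!p8 || !p6): since p8 = True, the clause reduces to (!p6). p6 = False.
From (p4 || p6) and p6 = False: p4 = True.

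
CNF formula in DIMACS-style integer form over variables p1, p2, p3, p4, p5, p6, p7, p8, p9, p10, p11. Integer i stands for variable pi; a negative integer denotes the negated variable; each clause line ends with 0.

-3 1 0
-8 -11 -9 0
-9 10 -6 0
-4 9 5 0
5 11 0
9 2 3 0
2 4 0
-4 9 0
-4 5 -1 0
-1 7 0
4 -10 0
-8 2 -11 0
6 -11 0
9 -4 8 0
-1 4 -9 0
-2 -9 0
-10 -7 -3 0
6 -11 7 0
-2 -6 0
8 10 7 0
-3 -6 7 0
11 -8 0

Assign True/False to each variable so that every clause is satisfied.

p1=T, p2=F, p3=F, p4=T, p5=T, p6=F, p7=T, p8=F, p9=T, p10=T, p11=F

p5 occurs only positively in the remaining clauses — set p5 = True.
Branch on p1: take p1 = True.
  then p7 is forced to True.
Branch on p2: take p2 = False.
  then p4 is forced to True.
  then p9 is forced to True.
For the remaining variables, p3 = False, p6 = False, p8 = False, p10 = True, p11 = False works.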